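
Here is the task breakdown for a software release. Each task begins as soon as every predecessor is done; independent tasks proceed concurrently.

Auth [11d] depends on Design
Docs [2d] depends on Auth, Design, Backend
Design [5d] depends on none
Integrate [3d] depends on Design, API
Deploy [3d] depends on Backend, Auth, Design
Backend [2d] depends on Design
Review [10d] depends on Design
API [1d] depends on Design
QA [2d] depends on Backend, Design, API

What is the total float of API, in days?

10

Design→Auth→Deploy = 5+11+3 = 19 sets the makespan at 19 days.
API finishes as early as 6 and must finish by 16.
Float = 19 − 9 = 10.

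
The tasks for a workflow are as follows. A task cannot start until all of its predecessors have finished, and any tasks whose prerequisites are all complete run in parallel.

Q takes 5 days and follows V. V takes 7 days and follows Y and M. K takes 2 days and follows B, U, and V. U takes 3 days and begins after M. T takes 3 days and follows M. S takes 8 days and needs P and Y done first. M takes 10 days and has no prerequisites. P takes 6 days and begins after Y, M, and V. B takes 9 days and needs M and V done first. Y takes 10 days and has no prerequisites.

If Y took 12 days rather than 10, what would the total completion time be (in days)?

33

Baseline: Y→V→P→S = 10+7+6+8 = 31 → 31 days.
Y is on the critical path; changing it to 12 makes that path 33 days.
That remains the longest chain; total 33 days.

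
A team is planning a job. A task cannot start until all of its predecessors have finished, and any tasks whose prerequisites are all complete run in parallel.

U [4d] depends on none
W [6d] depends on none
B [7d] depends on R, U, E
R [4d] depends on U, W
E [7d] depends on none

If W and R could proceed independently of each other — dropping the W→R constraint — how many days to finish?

15

Original critical path: W→R→B = 6+4+7 = 17 ⇒ 17 days.
Without W→R, R's earliest start moves from 6 to 4.
After: U→R→B = 4+4+7 = 15 → 15 days.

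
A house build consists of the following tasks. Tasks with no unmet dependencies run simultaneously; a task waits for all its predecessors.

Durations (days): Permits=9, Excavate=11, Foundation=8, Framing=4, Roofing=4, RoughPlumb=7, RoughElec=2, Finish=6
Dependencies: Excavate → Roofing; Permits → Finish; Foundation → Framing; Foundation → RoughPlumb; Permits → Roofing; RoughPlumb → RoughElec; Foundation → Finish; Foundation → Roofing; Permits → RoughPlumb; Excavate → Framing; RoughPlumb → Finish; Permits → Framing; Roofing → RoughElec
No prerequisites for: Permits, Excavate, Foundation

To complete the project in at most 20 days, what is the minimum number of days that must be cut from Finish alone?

Current finish: 22 days; target: 20.
Finish is on every critical path, so each day cut from Finish cuts the finish by one (this holds down to a finish of 18).
Need 22 − 20 = 2 days off Finish → Finish becomes 4 days, finish becomes 20.

2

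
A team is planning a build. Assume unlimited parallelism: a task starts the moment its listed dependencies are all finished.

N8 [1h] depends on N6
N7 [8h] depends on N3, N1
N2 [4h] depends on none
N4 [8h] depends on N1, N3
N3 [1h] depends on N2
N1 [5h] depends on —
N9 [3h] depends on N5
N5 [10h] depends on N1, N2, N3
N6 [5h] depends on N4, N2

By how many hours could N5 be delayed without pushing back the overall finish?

Critical path: N1→N4→N6→N8 = 5+8+5+1 = 19, so the finish is 19 hours.
The longest chain containing N5 totals 18 hours.
Slack of N5 = 6 − 5 = 1 hour.

1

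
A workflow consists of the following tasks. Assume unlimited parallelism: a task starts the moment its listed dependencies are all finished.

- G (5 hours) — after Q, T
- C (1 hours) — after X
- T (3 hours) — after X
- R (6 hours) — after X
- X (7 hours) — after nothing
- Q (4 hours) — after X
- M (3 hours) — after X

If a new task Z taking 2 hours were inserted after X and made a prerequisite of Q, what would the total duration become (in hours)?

Originally the schedule takes 16 hours.
With Z inserted, Q now waits for max(X, Z).
New critical path: X→Z→Q→G = 7+2+4+5 = 18 ⇒ 18 hours.

18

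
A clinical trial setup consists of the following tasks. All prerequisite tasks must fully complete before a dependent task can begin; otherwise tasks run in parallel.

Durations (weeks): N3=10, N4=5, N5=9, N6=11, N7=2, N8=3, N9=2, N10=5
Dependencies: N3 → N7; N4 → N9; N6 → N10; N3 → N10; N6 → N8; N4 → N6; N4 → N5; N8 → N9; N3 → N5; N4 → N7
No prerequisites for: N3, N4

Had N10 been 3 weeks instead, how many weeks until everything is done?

Baseline: N4→N6→N10 = 5+11+5 = 21 → 21 weeks.
Since N10 is critical, the -2 change carries straight to that chain (now 19 weeks).
Now N4→N6→N8→N9 = 5+11+3+2 = 21 is longest, so the finish becomes 21 weeks.

21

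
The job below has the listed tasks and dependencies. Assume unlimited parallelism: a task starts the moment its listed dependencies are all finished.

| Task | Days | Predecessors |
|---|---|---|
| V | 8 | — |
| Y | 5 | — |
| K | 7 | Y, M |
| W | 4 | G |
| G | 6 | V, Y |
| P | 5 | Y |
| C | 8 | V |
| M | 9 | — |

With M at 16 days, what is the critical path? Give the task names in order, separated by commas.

M, K

As given, the longest chain is V→G→W = 8+6+4 = 18, so the finish is 18 days.
M is off the critical path — its longest chain is 16 days, giving 2 of slack.
New critical path: M→K = 16+7 = 23 ⇒ 23 days.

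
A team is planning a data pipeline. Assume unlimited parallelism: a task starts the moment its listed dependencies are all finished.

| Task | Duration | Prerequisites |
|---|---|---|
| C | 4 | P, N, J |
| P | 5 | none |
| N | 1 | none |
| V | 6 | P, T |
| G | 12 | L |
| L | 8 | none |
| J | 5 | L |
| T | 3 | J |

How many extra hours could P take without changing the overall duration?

11

Critical path: L→J→T→V = 8+5+3+6 = 22, so the finish is 22 hours.
The longest chain containing P totals 11 hours.
So P can slip 16 − 5 = 11 hours.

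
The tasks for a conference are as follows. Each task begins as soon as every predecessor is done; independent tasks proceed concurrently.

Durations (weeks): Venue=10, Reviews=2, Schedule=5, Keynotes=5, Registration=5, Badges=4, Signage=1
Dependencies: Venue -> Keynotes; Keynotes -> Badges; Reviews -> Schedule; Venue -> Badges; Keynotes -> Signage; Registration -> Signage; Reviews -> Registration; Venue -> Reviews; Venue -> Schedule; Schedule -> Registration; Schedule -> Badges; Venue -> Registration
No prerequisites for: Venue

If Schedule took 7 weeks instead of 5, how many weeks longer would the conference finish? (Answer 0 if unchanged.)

Actual critical path: Venue→Reviews→Schedule→Registration→Signage = 10+2+5+5+1 = 23 ⇒ 23 weeks.
Schedule lies on that path, so at 7 weeks the path becomes 25 weeks.
No other chain overtakes it, so the finish is 25 weeks.
Change in finish: 25 − 23 = +2 weeks.

2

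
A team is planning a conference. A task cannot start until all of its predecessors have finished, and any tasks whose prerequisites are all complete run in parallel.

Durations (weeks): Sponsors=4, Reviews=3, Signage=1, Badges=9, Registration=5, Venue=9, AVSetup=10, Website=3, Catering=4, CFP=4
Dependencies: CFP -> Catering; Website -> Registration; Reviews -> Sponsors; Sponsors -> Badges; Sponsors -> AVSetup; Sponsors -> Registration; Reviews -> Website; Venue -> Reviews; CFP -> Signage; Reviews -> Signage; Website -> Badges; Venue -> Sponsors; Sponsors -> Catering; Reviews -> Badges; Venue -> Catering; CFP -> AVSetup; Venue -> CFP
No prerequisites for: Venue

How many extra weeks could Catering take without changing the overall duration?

Venue→Reviews→Sponsors→AVSetup = 9+3+4+10 = 26 sets the makespan at 26 weeks.
The longest chain containing Catering totals 20 weeks.
Float = 26 − 20 = 6.

6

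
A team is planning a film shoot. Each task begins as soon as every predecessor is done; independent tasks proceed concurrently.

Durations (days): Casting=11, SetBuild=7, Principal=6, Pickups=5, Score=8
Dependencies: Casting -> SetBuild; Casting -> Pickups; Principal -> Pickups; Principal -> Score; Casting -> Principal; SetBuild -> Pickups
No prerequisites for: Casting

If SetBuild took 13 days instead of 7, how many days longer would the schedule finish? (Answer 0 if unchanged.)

4

Critical path before the change: Casting→Principal→Score = 11+6+8 = 25 giving 25 days.
SetBuild has 2 days of float (longest path through it is 23).
New critical path: Casting→SetBuild→Pickups = 11+13+5 = 29 ⇒ 29 days.
Change in finish: 29 − 25 = +4 days.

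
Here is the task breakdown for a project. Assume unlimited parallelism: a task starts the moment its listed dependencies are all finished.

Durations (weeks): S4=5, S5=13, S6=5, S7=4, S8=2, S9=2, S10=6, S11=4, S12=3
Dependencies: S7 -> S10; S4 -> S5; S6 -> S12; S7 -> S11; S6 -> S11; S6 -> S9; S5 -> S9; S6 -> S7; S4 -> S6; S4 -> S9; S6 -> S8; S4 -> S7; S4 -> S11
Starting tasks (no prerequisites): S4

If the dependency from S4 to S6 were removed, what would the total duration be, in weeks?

Original critical path: S4→S5→S9 = 5+13+2 = 20 ⇒ 20 weeks.
Without S4→S6, S6's earliest start moves from 5 to 0.
New critical path: S4→S5→S9 = 5+13+2 = 20 ⇒ 20 weeks.

20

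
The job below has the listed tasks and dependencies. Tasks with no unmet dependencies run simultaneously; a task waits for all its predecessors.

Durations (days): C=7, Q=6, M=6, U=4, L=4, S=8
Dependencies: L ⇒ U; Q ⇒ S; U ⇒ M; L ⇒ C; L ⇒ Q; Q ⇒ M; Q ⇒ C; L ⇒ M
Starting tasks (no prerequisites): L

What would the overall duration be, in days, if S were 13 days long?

Critical path before the change: L→Q→S = 4+6+8 = 18 giving 18 days.
Since S is critical, the +5 change carries straight to that chain (now 23 days).
No other chain overtakes it, so the finish is 23 days.

23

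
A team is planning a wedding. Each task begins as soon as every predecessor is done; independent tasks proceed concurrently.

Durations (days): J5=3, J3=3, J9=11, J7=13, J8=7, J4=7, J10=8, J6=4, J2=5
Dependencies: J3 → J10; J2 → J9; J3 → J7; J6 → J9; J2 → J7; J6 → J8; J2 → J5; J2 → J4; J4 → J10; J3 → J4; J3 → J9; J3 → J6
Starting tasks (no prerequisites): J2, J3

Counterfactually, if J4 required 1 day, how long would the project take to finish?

The binding path is J2→J4→J10 = 5+7+8 = 20; finish at 20 days.
J4 is on the critical path; changing it to 1 makes that path 14 days.
New critical path: J2→J7 = 5+13 = 18 ⇒ 18 days.

18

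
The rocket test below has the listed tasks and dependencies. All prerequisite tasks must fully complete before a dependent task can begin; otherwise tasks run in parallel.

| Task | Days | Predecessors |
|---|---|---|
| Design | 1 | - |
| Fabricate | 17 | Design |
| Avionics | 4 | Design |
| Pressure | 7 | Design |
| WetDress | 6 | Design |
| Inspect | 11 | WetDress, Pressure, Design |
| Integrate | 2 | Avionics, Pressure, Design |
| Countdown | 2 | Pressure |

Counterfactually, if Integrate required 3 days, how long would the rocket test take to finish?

19

The binding path is Design→Pressure→Inspect = 1+7+11 = 19; finish at 19 days.
Integrate is off the critical path — its longest chain is 10 days, giving 9 of slack.
That remains the longest chain; total 19 days.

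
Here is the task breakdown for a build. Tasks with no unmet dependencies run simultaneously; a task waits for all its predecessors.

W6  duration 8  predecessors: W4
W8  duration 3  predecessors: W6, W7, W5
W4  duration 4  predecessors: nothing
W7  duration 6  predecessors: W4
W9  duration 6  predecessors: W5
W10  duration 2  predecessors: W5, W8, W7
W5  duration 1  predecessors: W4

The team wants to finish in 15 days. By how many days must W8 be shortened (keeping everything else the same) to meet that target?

Current finish: 17 days; target: 15.
W8 is on every critical path, so each day cut from W8 cuts the finish by one (this holds down to a finish of 15).
Need 17 − 15 = 2 days off W8 → W8 becomes 1 day, finish becomes 15.

2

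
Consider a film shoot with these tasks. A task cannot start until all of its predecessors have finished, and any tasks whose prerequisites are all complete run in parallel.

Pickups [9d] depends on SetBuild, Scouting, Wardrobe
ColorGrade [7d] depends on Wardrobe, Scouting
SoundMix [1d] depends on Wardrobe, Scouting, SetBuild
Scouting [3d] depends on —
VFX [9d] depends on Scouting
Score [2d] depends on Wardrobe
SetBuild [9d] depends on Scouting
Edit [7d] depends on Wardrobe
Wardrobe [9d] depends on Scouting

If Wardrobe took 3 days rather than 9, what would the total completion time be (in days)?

Critical path before the change: Scouting→Wardrobe→Pickups = 3+9+9 = 21 giving 21 days.
Wardrobe is on the critical path; changing it to 3 makes that path 15 days.
The binding chain switches to Scouting→SetBuild→Pickups = 3+9+9 = 21; finish 21 days.

21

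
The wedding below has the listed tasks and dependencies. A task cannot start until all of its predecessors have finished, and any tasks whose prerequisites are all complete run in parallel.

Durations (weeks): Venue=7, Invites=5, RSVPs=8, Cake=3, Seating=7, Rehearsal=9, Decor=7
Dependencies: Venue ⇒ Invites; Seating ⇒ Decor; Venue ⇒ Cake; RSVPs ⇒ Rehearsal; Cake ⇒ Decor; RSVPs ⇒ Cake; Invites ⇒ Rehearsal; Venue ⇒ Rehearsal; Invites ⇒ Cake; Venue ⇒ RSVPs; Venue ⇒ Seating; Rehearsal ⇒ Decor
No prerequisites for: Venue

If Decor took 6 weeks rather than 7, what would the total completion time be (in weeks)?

The binding path is Venue→RSVPs→Rehearsal→Decor = 7+8+9+7 = 31; finish at 31 weeks.
Decor lies on that path, so at 6 weeks the path becomes 30 weeks.
The critical path is still Venue→RSVPs→Rehearsal→Decor; finish is now 30 weeks.

30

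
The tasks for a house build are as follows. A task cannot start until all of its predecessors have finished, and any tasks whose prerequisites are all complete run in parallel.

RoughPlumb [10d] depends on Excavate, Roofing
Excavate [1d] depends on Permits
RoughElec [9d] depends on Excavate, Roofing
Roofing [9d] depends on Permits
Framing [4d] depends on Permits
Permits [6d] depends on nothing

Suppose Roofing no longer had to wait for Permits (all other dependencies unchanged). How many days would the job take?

Original critical path: Permits→Roofing→RoughPlumb = 6+9+10 = 25 ⇒ 25 days.
Without Permits→Roofing, Roofing's earliest start moves from 6 to 0.
After: Roofing→RoughPlumb = 9+10 = 19 → 19 days.

19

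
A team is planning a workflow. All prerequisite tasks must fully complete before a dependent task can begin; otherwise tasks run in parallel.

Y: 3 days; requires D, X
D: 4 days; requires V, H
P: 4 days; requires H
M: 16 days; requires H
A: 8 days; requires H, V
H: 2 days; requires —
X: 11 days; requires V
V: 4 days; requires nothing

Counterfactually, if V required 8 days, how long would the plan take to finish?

As given, the longest chain is V→X→Y = 4+11+3 = 18, so the finish is 18 days.
V lies on that path, so at 8 days the path becomes 22 days.
That remains the longest chain; total 22 days.

22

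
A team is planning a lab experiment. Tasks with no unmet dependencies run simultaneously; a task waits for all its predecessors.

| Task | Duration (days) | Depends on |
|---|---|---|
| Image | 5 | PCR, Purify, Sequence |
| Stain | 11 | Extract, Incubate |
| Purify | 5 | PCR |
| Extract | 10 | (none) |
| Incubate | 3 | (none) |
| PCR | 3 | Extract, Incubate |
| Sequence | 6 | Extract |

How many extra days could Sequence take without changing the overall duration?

2

Critical path: Extract→PCR→Purify→Image = 10+3+5+5 = 23, so the finish is 23 days.
Longest path through Sequence: 21 days (earliest finish 16, latest finish 18).
Float = 23 − 21 = 2.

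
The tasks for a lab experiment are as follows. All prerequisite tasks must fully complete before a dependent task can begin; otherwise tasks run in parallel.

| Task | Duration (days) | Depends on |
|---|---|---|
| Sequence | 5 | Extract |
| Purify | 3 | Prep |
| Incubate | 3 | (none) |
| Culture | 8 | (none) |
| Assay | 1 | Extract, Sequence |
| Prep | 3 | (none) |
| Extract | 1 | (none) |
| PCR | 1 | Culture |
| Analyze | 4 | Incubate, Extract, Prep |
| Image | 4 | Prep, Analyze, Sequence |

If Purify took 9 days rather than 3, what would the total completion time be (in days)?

12

Baseline: Prep→Analyze→Image = 3+4+4 = 11 → 11 days.
Purify has 5 days of float (longest path through it is 6).
The binding chain switches to Prep→Purify = 3+9 = 12; finish 12 days.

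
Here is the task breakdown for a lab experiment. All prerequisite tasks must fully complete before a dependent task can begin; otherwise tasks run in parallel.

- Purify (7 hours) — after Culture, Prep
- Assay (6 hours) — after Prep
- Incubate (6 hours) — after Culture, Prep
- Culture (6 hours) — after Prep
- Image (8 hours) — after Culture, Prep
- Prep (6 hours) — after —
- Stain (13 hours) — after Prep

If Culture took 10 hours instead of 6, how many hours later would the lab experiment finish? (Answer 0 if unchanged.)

Baseline: Prep→Culture→Image = 6+6+8 = 20 → 20 hours.
Since Culture is critical, the +4 change carries straight to that chain (now 24 hours).
No other chain overtakes it, so the finish is 24 hours.
Change in finish: 24 − 20 = +4 hours.

4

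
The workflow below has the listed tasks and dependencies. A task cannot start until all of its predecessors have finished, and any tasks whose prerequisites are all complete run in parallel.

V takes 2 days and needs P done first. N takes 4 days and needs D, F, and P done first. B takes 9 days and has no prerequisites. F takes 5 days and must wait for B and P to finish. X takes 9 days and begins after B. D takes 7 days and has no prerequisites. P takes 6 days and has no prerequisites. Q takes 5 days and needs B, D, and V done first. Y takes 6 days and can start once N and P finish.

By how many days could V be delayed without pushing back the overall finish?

11

B→F→N→Y = 9+5+4+6 = 24 sets the makespan at 24 days.
The longest chain containing V totals 13 days.
So V can slip 19 − 8 = 11 days.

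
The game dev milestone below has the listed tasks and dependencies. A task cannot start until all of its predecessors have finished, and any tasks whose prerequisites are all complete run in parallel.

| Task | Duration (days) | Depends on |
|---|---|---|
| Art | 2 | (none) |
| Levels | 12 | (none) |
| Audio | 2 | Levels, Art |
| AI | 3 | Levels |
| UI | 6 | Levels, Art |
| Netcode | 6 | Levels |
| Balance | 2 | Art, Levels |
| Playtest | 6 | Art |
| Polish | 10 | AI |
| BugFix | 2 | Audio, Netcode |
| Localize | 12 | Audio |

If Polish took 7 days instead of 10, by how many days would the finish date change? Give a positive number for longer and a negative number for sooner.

0

The binding path is Levels→Audio→Localize = 12+2+12 = 26; finish at 26 days.
The longest path through Polish is only 25 days, so Polish has float 1.
The critical path is still Levels→Audio→Localize; finish is now 26 days.
Change in finish: 26 − 26 = +0 days.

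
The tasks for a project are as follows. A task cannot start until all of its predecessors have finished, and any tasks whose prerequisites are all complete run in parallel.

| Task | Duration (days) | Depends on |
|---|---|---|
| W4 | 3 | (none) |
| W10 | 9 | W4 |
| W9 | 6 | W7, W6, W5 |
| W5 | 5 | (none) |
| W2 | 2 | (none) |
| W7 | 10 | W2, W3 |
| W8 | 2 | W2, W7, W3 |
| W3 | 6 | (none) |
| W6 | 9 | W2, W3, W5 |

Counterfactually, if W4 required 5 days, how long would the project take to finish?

22

As given, the longest chain is W3→W7→W9 = 6+10+6 = 22, so the finish is 22 days.
The longest path through W4 is only 12 days, so W4 has float 10.
No other chain overtakes it, so the finish is 22 days.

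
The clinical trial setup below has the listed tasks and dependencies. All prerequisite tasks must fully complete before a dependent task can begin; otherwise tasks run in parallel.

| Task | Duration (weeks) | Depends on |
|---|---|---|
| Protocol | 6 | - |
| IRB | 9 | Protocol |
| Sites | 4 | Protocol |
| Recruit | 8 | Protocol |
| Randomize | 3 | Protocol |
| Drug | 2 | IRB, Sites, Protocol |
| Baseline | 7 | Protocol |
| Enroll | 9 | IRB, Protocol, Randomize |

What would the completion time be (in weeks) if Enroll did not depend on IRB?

18

With the dependency in place, Protocol→IRB→Enroll = 6+9+9 = 24 sets the finish at 24 weeks.
Without IRB→Enroll, Enroll's earliest start moves from 15 to 9.
New critical path: Protocol→Randomize→Enroll = 6+3+9 = 18 ⇒ 18 weeks.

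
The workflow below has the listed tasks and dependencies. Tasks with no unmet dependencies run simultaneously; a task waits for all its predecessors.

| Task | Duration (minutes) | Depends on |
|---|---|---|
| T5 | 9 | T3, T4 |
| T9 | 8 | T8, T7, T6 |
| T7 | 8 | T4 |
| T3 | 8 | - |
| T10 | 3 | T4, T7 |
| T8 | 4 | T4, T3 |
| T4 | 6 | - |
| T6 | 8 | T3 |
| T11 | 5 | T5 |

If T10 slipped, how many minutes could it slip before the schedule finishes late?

7

Critical path: T3→T6→T9 = 8+8+8 = 24, so the finish is 24 minutes.
The longest chain containing T10 totals 17 minutes.
Float = 24 − 17 = 7.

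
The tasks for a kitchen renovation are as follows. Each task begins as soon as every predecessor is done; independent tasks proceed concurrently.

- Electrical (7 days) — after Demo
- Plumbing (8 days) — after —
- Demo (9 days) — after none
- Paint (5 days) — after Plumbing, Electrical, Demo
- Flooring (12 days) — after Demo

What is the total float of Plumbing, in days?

Critical path: Demo→Electrical→Paint = 9+7+5 = 21, so the finish is 21 days.
Plumbing finishes as early as 8 and must finish by 16.
So Plumbing can slip 16 − 8 = 8 days.

8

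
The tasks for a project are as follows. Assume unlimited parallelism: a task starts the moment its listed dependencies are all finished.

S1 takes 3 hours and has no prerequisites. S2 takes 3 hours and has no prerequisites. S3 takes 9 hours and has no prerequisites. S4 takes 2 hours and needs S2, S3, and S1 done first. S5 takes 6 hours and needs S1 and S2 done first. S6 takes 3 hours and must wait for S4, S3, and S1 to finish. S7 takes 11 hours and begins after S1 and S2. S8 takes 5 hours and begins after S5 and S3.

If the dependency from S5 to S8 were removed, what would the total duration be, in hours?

With the dependency in place, S1→S5→S8 = 3+6+5 = 14 sets the finish at 14 hours.
Dropping S5→S8 doesn't change S8's earliest start (9); another predecessor still binds.
The longest chain is now S1→S7 = 3+11 = 14, so the project takes 14 hours.

14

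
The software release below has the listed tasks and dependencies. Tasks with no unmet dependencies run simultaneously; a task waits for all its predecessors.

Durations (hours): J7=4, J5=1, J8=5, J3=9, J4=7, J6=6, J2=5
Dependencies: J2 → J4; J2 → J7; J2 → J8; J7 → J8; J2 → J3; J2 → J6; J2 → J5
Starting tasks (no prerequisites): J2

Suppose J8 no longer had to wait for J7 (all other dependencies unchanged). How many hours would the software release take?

14

Original critical path: J2→J3 = 5+9 = 14 ⇒ 14 hours.
Without J7→J8, J8's earliest start moves from 9 to 5.
After: J2→J3 = 5+9 = 14 → 14 hours.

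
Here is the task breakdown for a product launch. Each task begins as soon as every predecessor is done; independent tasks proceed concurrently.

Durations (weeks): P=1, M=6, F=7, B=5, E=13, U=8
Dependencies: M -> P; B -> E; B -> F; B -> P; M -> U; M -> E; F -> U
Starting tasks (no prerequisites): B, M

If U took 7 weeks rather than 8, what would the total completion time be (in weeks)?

The binding path is B→F→U = 5+7+8 = 20; finish at 20 weeks.
Since U is critical, the -1 change carries straight to that chain (now 19 weeks).
The critical path is still B→F→U; finish is now 19 weeks.

19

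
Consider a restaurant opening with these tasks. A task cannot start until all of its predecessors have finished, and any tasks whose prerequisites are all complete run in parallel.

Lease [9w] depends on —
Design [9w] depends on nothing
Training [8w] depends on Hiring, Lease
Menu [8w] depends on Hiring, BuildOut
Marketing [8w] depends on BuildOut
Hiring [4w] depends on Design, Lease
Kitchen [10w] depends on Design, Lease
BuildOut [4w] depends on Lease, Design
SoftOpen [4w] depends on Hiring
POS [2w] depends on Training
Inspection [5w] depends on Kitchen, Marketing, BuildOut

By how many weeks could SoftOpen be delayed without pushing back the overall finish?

9

Critical path: Lease→BuildOut→Marketing→Inspection = 9+4+8+5 = 26, so the finish is 26 weeks.
Longest path through SoftOpen: 17 weeks (earliest finish 17, latest finish 26).
Float = 26 − 17 = 9.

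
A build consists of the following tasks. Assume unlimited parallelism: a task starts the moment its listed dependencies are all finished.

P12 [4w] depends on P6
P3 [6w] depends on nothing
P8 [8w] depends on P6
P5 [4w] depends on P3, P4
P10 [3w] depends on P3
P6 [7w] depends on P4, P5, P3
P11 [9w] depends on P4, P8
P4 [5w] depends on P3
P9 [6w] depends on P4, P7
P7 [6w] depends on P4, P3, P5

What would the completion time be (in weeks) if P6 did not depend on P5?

Before: longest chain P3→P4→P5→P6→P8→P11 = 6+5+4+7+8+9 = 39, finish 39.
Without P5→P6, P6's earliest start moves from 15 to 11.
The longest chain is now P3→P4→P6→P8→P11 = 6+5+7+8+9 = 35, so the project takes 35 weeks.

35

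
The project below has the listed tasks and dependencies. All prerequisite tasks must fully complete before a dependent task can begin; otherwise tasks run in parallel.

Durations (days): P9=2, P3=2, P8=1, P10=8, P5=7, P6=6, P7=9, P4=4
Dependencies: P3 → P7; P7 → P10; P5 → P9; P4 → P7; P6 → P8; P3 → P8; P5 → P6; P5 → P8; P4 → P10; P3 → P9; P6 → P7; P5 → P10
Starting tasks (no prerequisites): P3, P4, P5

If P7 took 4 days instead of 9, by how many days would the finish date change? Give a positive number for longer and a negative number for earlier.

As given, the longest chain is P5→P6→P7→P10 = 7+6+9+8 = 30, so the finish is 30 days.
P7 is on the critical path; changing it to 4 makes that path 25 days.
That remains the longest chain; total 25 days.
Change in finish: 25 − 30 = -5 days.

-5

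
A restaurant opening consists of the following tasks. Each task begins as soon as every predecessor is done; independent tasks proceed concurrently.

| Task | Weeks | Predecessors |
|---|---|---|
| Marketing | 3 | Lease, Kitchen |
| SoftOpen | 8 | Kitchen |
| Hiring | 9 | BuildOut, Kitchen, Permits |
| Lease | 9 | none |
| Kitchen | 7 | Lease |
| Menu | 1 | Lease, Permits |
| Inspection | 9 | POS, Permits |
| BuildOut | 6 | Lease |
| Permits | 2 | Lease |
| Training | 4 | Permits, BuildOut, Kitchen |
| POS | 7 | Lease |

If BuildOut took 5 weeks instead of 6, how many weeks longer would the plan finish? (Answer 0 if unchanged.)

The binding path is Lease→Kitchen→Hiring = 9+7+9 = 25; finish at 25 weeks.
BuildOut has 1 week of float (longest path through it is 24).
That remains the longest chain; total 25 weeks.
Change in finish: 25 − 25 = +0 weeks.

0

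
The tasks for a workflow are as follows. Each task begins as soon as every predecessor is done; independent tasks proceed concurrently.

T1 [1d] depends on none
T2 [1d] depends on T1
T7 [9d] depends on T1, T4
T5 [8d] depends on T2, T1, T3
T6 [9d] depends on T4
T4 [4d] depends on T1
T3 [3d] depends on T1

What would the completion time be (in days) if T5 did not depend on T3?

With the dependency in place, T1→T4→T6 = 1+4+9 = 14 sets the finish at 14 days.
Without T3→T5, T5's earliest start moves from 4 to 2.
After: T1→T4→T6 = 1+4+9 = 14 → 14 days.

14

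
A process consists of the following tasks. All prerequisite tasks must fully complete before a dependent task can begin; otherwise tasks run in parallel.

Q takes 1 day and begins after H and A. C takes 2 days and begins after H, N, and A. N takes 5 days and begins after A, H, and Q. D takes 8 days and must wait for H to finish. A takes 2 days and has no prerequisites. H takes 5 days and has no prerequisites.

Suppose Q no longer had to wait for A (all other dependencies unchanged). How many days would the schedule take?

13

Before: longest chain H→Q→N→C = 5+1+5+2 = 13, finish 13.
Dropping A→Q doesn't change Q's earliest start (5); another predecessor still binds.
New critical path: H→Q→N→C = 5+1+5+2 = 13 ⇒ 13 days.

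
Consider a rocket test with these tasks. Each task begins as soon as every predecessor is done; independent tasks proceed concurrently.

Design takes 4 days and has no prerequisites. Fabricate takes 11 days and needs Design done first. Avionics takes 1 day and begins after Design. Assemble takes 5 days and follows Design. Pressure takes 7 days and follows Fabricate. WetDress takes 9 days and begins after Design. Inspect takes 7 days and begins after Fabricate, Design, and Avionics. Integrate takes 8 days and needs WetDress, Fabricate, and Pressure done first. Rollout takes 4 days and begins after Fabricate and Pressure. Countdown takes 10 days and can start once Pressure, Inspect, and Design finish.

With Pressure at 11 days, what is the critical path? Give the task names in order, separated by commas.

As given, the longest chain is Design→Fabricate→Pressure→Countdown = 4+11+7+10 = 32, so the finish is 32 days.
Pressure is on the critical path; changing it to 11 makes that path 36 days.
That remains the longest chain; total 36 days.

Design, Fabricate, Pressure, Countdown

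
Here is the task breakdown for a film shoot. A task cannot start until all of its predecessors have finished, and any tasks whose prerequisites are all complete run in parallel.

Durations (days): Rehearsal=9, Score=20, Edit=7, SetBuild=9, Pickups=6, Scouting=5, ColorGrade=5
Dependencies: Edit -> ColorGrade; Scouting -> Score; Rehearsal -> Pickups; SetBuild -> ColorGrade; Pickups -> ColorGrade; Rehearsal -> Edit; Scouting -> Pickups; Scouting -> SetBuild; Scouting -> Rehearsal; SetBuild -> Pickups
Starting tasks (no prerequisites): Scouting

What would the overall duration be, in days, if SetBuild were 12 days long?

Actual critical path: Scouting→Rehearsal→Edit→ColorGrade = 5+9+7+5 = 26 ⇒ 26 days.
SetBuild has 1 day of float (longest path through it is 25).
The binding chain switches to Scouting→SetBuild→Pickups→ColorGrade = 5+12+6+5 = 28; finish 28 days.

28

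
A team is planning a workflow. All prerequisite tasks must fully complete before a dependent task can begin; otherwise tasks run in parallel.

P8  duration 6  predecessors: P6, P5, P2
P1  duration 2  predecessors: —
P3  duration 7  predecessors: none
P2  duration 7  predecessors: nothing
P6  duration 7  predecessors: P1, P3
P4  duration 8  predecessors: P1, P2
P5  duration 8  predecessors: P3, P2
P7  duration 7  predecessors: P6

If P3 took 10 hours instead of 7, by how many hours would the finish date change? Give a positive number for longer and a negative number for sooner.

3

Baseline: P3→P5→P8 = 7+8+6 = 21 → 21 hours.
P3 lies on that path, so at 10 hours the path becomes 24 hours.
No other chain overtakes it, so the finish is 24 hours.
Change in finish: 24 − 21 = +3 hours.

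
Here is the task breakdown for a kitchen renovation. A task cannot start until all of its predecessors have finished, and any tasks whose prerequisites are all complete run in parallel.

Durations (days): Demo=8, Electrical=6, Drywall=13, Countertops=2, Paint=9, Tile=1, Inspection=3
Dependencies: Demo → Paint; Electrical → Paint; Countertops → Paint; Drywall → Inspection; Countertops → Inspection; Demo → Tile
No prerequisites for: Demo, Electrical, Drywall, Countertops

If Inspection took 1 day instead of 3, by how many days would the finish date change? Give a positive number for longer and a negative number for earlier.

Baseline: Demo→Paint = 8+9 = 17 → 17 days.
Inspection is off the critical path — its longest chain is 16 days, giving 1 of slack.
The critical path is still Demo→Paint; finish is now 17 days.
Change in finish: 17 − 17 = +0 days.

0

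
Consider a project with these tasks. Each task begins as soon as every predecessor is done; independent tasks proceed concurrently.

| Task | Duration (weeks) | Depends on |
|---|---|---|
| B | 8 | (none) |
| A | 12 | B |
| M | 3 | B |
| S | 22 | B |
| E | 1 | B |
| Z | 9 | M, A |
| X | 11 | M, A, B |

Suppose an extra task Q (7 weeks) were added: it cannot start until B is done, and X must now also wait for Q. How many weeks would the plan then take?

31

Originally the plan takes 31 weeks.
With Q inserted, X now waits for max(M, A, B, Q).
New critical path: B→A→X = 8+12+11 = 31 ⇒ 31 weeks.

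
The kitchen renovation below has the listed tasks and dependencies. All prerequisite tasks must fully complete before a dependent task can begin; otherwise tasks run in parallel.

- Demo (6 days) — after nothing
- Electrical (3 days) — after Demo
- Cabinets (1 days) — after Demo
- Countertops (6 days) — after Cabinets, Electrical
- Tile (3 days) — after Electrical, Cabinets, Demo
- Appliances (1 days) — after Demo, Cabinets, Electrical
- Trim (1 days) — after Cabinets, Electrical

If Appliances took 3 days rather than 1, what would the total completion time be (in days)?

15

Actual critical path: Demo→Electrical→Countertops = 6+3+6 = 15 ⇒ 15 days.
The longest path through Appliances is only 10 days, so Appliances has float 5.
That remains the longest chain; total 15 days.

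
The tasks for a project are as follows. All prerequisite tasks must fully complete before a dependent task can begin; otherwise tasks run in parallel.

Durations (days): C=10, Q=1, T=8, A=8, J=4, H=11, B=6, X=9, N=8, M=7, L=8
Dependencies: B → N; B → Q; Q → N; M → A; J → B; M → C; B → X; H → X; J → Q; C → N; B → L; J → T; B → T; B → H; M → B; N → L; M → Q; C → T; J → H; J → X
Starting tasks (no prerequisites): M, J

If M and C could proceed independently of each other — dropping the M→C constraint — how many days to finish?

33

Original critical path: M→C→N→L = 7+10+8+8 = 33 ⇒ 33 days.
Without M→C, C's earliest start moves from 7 to 0.
After: M→B→H→X = 7+6+11+9 = 33 → 33 days.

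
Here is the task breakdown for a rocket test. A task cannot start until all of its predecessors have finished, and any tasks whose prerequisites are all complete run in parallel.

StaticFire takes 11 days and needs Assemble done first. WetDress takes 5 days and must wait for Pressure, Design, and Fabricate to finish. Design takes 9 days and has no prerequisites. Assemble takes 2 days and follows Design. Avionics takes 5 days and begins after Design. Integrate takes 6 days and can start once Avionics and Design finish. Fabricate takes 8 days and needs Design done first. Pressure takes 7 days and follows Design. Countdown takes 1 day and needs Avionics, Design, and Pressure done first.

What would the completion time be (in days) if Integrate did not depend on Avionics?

Before: longest chain Design→Fabricate→WetDress = 9+8+5 = 22, finish 22.
Without Avionics→Integrate, Integrate's earliest start moves from 14 to 9.
New critical path: Design→Fabricate→WetDress = 9+8+5 = 22 ⇒ 22 days.

22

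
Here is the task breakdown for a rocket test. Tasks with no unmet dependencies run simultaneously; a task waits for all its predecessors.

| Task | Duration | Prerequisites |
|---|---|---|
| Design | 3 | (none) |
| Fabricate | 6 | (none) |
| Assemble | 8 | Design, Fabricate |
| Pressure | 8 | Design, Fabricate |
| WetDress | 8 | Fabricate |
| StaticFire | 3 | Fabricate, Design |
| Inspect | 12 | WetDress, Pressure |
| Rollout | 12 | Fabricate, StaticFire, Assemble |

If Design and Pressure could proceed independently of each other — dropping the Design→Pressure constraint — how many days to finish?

With the dependency in place, Fabricate→Assemble→Rollout = 6+8+12 = 26 sets the finish at 26 days.
Dropping Design→Pressure doesn't change Pressure's earliest start (6); another predecessor still binds.
The longest chain is now Fabricate→Assemble→Rollout = 6+8+12 = 26, so the plan takes 26 days.

26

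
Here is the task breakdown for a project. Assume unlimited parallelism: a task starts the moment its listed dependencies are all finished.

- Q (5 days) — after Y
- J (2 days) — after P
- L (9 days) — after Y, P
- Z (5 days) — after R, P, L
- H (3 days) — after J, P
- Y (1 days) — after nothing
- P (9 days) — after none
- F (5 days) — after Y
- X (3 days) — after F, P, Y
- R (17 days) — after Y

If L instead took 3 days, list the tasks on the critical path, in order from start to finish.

The binding path is P→L→Z = 9+9+5 = 23; finish at 23 days.
Since L is critical, the -6 change carries straight to that chain (now 17 days).
New critical path: Y→R→Z = 1+17+5 = 23 ⇒ 23 days.

Y, R, Z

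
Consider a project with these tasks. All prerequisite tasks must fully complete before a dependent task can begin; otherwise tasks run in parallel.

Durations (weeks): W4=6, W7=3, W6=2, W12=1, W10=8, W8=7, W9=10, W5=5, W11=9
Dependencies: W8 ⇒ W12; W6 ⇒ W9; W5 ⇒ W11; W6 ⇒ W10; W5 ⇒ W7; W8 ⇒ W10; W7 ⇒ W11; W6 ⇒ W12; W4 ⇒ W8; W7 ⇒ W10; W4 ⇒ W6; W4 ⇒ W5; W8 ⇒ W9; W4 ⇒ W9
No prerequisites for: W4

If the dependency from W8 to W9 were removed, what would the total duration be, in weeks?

Original critical path: W4→W5→W7→W11 = 6+5+3+9 = 23 ⇒ 23 weeks.
Without W8→W9, W9's earliest start moves from 13 to 8.
New critical path: W4→W5→W7→W11 = 6+5+3+9 = 23 ⇒ 23 weeks.

23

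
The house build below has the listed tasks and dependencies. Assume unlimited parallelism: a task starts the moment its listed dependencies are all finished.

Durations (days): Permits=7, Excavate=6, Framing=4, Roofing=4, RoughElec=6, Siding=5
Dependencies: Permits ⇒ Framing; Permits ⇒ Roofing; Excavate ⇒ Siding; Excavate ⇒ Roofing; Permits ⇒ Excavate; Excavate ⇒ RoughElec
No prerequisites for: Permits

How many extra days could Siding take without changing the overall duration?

1

Critical path: Permits→Excavate→RoughElec = 7+6+6 = 19, so the finish is 19 days.
Siding finishes as early as 18 and must finish by 19.
Float = 19 − 18 = 1.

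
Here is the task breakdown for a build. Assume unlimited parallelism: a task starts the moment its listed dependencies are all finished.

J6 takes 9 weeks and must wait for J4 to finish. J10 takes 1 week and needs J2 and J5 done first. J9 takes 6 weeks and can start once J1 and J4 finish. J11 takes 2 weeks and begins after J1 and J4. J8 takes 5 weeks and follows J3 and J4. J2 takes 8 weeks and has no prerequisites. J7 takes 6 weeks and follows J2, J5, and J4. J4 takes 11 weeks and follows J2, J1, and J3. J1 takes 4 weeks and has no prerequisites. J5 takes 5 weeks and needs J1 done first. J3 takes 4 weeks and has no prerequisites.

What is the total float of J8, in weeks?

4

The longest chain is J2→J4→J6 = 8+11+9 = 28; overall finish 28 weeks.
Longest path through J8: 24 weeks (earliest finish 24, latest finish 28).
Slack of J8 = 23 − 19 = 4 weeks.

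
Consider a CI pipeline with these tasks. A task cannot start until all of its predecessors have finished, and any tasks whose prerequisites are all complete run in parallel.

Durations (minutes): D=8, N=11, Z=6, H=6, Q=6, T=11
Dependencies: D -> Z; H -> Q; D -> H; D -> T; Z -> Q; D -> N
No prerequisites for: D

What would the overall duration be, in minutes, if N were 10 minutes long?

20

Critical path before the change: D→Z→Q = 8+6+6 = 20 giving 20 minutes.
N has 1 minute of float (longest path through it is 19).
The critical path is still D→Z→Q; finish is now 20 minutes.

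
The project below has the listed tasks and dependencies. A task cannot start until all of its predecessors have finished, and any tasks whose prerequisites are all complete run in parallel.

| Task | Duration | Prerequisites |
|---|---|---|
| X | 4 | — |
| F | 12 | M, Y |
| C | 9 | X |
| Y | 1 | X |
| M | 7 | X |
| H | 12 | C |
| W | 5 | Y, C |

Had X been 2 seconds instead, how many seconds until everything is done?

23

As given, the longest chain is X→C→H = 4+9+12 = 25, so the finish is 25 seconds.
Since X is critical, the -2 change carries straight to that chain (now 23 seconds).
No other chain overtakes it, so the finish is 23 seconds.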